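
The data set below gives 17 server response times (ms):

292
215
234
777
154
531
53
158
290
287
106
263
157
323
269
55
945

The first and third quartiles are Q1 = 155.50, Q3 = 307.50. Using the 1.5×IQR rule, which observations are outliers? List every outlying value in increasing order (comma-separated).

777, 945

IQR = Q3 − Q1 = 307.50 − 155.50 = 152.00.
Lower fence = Q1 − 1.5·IQR = 155.50 − 228.00 = -72.50.
Upper fence = Q3 + 1.5·IQR = 307.50 + 228.00 = 535.50.
777 > 535.50 → outlier.
945 > 535.50 → outlier.
All remaining values lie within [-72.50, 535.50].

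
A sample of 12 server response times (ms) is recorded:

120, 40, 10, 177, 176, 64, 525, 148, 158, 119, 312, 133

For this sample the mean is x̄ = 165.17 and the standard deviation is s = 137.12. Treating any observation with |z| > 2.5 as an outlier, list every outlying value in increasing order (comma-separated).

525

Cutoffs at x̄ ± 2.5s: 165.17 ± 2.5·137.12 = [-177.63, 507.97].
525: z = 2.62, |z| > 2.5 → outlier.
Every other value lies within [-177.63, 507.97].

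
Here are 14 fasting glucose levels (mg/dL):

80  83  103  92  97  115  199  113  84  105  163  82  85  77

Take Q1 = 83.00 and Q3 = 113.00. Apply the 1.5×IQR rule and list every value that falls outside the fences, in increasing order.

IQR = Q3 − Q1 = 113.00 − 83.00 = 30.00.
Lower fence = Q1 − 1.5·IQR = 83.00 − 45.00 = 38.00.
Upper fence = Q3 + 1.5·IQR = 113.00 + 45.00 = 158.00.
163 > 158.00 → outlier.
199 > 158.00 → outlier.
All remaining values lie within [38.00, 158.00].

163, 199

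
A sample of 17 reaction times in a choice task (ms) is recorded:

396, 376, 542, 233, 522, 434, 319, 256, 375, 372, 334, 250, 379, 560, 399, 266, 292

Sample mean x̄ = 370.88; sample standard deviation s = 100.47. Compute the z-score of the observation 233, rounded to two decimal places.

-1.37

z = (233 − 370.88) / 100.47 = -1.37.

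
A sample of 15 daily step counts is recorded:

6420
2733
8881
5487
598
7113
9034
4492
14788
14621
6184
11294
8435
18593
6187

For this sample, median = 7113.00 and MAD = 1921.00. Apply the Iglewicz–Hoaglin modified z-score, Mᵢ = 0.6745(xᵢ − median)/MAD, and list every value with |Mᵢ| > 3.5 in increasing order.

|Mᵢ| > 3.5 ⇔ |xᵢ − 7113.00| > 3.5·1921.00/0.6745 = 9968.12.
So outliers lie outside [-2855.12, 17081.12].
18593: M = 4.03 → outlier.

18593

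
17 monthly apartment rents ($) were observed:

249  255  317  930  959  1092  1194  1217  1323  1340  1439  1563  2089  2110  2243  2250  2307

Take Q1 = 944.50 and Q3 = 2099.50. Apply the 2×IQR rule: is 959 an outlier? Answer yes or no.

IQR = Q3 − Q1 = 2099.50 − 944.50 = 1155.00.
Lower fence = Q1 − 2·IQR = 944.50 − 2310.00 = -1365.50.
Upper fence = Q3 + 2·IQR = 2099.50 + 2310.00 = 4409.50.
959 lies within [-1365.50, 4409.50].

no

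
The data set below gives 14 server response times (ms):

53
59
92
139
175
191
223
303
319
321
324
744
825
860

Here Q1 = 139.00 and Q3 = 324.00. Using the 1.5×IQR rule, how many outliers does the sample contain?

3

IQR = 185.00; fences at 139.00 − 277.50 = -138.50 and 324.00 + 277.50 = 601.50.
Outside the cutoffs: 744, 825, 860.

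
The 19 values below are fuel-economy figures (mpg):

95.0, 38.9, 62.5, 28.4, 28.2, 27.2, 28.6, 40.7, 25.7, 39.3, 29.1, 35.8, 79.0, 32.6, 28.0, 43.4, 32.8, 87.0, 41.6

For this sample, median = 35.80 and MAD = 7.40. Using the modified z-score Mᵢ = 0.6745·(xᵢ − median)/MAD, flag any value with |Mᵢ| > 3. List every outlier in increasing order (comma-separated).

79.0, 87.0, 95.0

|Mᵢ| > 3 ⇔ |xᵢ − 35.80| > 3·7.40/0.6745 = 32.91.
So outliers lie outside [2.89, 68.71].
79.0: M = 3.94 → outlier.
87.0: M = 4.67 → outlier.
95.0: M = 5.40 → outlier.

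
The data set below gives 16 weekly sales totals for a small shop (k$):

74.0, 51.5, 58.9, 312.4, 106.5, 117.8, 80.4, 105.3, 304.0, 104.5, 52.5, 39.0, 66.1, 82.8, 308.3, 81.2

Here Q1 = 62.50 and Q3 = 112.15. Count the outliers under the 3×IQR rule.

IQR = 49.65; fences at 62.50 − 148.95 = -86.45 and 112.15 + 148.95 = 261.10.
Outside the cutoffs: 304.0, 308.3, 312.4.

3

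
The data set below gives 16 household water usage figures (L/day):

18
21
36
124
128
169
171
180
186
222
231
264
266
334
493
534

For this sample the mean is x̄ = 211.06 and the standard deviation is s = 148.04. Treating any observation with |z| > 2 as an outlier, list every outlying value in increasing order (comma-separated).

Cutoffs at x̄ ± 2s: 211.06 ± 2·148.04 = [-85.02, 507.14].
534: z = 2.18, |z| > 2 → outlier.
Every other value lies within [-85.02, 507.14].

534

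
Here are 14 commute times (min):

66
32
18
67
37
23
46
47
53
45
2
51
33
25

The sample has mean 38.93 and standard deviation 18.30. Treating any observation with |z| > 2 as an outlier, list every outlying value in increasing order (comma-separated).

Cutoffs at x̄ ± 2s: 38.93 ± 2·18.30 = [2.33, 75.53].
2: z = -2.02, |z| > 2 → outlier.
Every other value lies within [2.33, 75.53].

2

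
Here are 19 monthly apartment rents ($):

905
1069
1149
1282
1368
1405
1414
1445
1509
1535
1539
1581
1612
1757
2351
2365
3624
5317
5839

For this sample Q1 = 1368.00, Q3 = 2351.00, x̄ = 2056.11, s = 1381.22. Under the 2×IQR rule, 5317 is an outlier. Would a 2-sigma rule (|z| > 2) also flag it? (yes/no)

z = (5317 − 2056.11) / 1381.22 = 2.36.
|z| = 2.36 > 2.

yes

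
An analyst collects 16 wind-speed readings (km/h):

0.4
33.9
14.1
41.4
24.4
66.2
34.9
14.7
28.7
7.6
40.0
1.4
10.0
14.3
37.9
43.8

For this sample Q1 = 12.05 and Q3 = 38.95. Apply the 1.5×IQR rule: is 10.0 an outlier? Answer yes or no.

IQR = Q3 − Q1 = 38.95 − 12.05 = 26.90.
Lower fence = Q1 − 1.5·IQR = 12.05 − 40.35 = -28.30.
Upper fence = Q3 + 1.5·IQR = 38.95 + 40.35 = 79.30.
10.0 lies within [-28.30, 79.30].

no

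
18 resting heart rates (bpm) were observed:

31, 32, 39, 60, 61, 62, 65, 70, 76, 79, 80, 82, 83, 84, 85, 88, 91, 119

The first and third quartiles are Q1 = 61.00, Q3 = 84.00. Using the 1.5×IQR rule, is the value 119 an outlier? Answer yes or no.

IQR = Q3 − Q1 = 84.00 − 61.00 = 23.00.
Lower fence = Q1 − 1.5·IQR = 61.00 − 34.50 = 26.50.
Upper fence = Q3 + 1.5·IQR = 84.00 + 34.50 = 118.50.
119 lies above the upper fence.

yes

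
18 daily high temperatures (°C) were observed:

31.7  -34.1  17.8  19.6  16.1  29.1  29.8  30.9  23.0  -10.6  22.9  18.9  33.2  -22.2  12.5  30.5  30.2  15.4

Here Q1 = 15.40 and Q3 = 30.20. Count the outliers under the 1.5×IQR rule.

IQR = 14.80; fences at 15.40 − 22.20 = -6.80 and 30.20 + 22.20 = 52.40.
Outside the cutoffs: -34.1, -22.2, -10.6.

3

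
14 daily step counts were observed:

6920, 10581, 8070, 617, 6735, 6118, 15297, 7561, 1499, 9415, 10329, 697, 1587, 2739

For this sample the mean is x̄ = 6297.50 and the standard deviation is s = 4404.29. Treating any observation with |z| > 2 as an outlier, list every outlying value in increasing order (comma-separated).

15297

Cutoffs at x̄ ± 2s: 6297.50 ± 2·4404.29 = [-2511.08, 15106.08].
15297: z = 2.04, |z| > 2 → outlier.
Every other value lies within [-2511.08, 15106.08].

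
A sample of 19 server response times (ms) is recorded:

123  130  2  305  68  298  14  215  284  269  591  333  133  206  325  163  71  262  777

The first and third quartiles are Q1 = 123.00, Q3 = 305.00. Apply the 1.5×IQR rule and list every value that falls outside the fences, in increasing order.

591, 777

IQR = Q3 − Q1 = 305.00 − 123.00 = 182.00.
Lower fence = Q1 − 1.5·IQR = 123.00 − 273.00 = -150.00.
Upper fence = Q3 + 1.5·IQR = 305.00 + 273.00 = 578.00.
591 > 578.00 → outlier.
777 > 578.00 → outlier.
All remaining values lie within [-150.00, 578.00].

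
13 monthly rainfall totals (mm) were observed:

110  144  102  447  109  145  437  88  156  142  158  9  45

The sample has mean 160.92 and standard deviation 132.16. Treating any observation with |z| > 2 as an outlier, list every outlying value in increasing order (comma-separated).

Cutoffs at x̄ ± 2s: 160.92 ± 2·132.16 = [-103.40, 425.24].
437: z = 2.09, |z| > 2 → outlier.
447: z = 2.16, |z| > 2 → outlier.
Every other value lies within [-103.40, 425.24].

437, 447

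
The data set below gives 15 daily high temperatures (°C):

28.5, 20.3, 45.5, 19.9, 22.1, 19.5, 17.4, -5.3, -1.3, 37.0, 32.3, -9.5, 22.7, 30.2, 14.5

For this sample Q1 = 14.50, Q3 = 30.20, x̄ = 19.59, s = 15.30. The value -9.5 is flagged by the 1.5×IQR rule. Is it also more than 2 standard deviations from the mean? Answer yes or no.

z = (-9.5 − 19.59) / 15.30 = -1.90.
|z| = 1.90 ≤ 2.

no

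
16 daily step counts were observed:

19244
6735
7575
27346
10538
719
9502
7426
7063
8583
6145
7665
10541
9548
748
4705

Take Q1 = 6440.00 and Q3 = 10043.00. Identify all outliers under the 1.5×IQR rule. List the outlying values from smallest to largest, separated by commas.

719, 748, 19244, 27346

IQR = Q3 − Q1 = 10043.00 − 6440.00 = 3603.00.
Lower fence = Q1 − 1.5·IQR = 6440.00 − 5404.50 = 1035.50.
Upper fence = Q3 + 1.5·IQR = 10043.00 + 5404.50 = 15447.50.
719 < 1035.50 → outlier.
748 < 1035.50 → outlier.
19244 > 15447.50 → outlier.
27346 > 15447.50 → outlier.
All remaining values lie within [1035.50, 15447.50].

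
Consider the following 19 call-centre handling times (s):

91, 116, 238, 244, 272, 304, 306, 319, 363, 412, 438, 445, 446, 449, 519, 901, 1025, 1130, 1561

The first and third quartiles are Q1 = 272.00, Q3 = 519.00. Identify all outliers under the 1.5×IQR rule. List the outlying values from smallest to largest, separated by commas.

IQR = Q3 − Q1 = 519.00 − 272.00 = 247.00.
Lower fence = Q1 − 1.5·IQR = 272.00 − 370.50 = -98.50.
Upper fence = Q3 + 1.5·IQR = 519.00 + 370.50 = 889.50.
901 > 889.50 → outlier.
1025 > 889.50 → outlier.
1130 > 889.50 → outlier.
1561 > 889.50 → outlier.
All remaining values lie within [-98.50, 889.50].

901, 1025, 1130, 1561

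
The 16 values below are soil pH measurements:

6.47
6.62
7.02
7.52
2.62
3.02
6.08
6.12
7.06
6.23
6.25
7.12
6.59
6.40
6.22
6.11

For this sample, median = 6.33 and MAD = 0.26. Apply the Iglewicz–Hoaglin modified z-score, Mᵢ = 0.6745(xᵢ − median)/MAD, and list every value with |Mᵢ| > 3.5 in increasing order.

|Mᵢ| > 3.5 ⇔ |xᵢ − 6.33| > 3.5·0.26/0.6745 = 1.35.
So outliers lie outside [4.98, 7.68].
2.62: M = -9.62 → outlier.
3.02: M = -8.59 → outlier.

2.62, 3.02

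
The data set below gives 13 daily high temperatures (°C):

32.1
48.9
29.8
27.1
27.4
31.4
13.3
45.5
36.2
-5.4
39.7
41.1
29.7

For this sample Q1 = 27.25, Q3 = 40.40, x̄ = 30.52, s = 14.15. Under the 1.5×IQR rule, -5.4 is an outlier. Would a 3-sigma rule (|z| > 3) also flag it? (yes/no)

no

z = (-5.4 − 30.52) / 14.15 = -2.54.
|z| = 2.54 ≤ 3.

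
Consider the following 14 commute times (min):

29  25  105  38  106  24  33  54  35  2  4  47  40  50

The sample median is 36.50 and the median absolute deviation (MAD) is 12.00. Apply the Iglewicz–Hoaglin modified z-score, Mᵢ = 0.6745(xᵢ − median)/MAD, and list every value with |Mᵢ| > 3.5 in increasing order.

|Mᵢ| > 3.5 ⇔ |xᵢ − 36.50| > 3.5·12.00/0.6745 = 62.27.
So outliers lie outside [-25.77, 98.77].
105: M = 3.85 → outlier.
106: M = 3.91 → outlier.

105, 106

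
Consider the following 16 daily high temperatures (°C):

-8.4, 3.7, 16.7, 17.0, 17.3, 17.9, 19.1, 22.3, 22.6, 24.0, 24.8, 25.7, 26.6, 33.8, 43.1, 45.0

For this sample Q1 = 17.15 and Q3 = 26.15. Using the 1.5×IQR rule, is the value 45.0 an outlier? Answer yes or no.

IQR = Q3 − Q1 = 26.15 − 17.15 = 9.00.
Lower fence = Q1 − 1.5·IQR = 17.15 − 13.50 = 3.65.
Upper fence = Q3 + 1.5·IQR = 26.15 + 13.50 = 39.65.
45.0 lies above the upper fence.

yes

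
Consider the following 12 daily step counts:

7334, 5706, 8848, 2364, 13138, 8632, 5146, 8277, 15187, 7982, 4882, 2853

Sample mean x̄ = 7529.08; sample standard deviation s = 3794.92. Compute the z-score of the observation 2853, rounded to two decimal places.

-1.23

z = (2853 − 7529.08) / 3794.92 = -1.23.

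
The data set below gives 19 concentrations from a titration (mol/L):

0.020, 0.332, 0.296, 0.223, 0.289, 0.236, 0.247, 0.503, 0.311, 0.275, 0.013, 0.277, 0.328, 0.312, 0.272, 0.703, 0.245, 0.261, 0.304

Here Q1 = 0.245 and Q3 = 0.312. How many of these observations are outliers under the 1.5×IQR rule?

4

IQR = 0.067; fences at 0.245 − 0.1005 = 0.1445 and 0.312 + 0.1005 = 0.4125.
Outside the cutoffs: 0.013, 0.020, 0.503, 0.703.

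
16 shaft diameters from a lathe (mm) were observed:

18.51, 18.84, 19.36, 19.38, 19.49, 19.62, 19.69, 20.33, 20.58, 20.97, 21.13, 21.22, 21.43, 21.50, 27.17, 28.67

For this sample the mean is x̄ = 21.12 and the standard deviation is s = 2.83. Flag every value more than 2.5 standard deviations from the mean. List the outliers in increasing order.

Cutoffs at x̄ ± 2.5s: 21.12 ± 2.5·2.83 = [14.045, 28.195].
28.67: z = 2.67, |z| > 2.5 → outlier.
Every other value lies within [14.045, 28.195].

28.67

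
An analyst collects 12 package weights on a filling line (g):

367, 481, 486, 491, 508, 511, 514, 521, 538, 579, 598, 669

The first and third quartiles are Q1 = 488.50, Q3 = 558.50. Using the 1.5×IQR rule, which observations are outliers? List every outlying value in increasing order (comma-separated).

367, 669

IQR = Q3 − Q1 = 558.50 − 488.50 = 70.00.
Lower fence = Q1 − 1.5·IQR = 488.50 − 105.00 = 383.50.
Upper fence = Q3 + 1.5·IQR = 558.50 + 105.00 = 663.50.
367 < 383.50 → outlier.
669 > 663.50 → outlier.
All remaining values lie within [383.50, 663.50].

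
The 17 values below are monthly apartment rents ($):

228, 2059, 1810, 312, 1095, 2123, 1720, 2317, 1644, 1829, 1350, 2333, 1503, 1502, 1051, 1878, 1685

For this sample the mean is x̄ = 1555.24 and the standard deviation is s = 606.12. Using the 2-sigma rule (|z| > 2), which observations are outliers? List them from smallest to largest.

Cutoffs at x̄ ± 2s: 1555.24 ± 2·606.12 = [343.00, 2767.48].
228: z = -2.19, |z| > 2 → outlier.
312: z = -2.05, |z| > 2 → outlier.
Every other value lies within [343.00, 2767.48].

228, 312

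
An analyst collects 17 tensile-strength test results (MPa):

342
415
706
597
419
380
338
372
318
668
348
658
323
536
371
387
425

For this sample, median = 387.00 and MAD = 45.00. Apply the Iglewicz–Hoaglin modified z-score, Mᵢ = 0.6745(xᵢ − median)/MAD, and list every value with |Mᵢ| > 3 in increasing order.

|Mᵢ| > 3 ⇔ |xᵢ − 387.00| > 3·45.00/0.6745 = 200.15.
So outliers lie outside [186.85, 587.15].
597: M = 3.15 → outlier.
658: M = 4.06 → outlier.
668: M = 4.21 → outlier.
706: M = 4.78 → outlier.

597, 658, 668, 706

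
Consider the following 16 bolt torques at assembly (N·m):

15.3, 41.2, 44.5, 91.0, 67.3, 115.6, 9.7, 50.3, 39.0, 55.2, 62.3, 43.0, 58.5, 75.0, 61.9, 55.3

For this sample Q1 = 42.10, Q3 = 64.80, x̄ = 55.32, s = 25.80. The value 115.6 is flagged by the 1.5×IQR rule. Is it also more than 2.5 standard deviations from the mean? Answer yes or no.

no

z = (115.6 − 55.32) / 25.80 = 2.34.
|z| = 2.34 ≤ 2.5.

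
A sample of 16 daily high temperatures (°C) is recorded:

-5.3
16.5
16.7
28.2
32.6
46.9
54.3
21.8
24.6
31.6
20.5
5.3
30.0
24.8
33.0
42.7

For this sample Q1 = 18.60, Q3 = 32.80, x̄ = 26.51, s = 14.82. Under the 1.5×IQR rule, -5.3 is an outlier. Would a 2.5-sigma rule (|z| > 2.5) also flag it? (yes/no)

z = (-5.3 − 26.51) / 14.82 = -2.15.
|z| = 2.15 ≤ 2.5.

no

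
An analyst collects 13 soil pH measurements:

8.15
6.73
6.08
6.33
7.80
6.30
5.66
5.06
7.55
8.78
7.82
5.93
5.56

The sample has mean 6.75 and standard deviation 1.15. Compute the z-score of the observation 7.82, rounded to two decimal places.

z = (7.82 − 6.75) / 1.15 = 0.93.

0.93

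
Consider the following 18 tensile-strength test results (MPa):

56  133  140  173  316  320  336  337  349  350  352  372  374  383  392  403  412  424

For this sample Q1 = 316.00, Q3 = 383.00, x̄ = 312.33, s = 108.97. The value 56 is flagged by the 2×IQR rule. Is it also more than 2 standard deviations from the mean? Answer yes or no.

z = (56 − 312.33) / 108.97 = -2.35.
|z| = 2.35 > 2.

yes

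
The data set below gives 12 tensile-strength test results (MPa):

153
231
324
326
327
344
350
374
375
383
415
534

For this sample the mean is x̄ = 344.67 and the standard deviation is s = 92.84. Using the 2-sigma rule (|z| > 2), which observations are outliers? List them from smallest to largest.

Cutoffs at x̄ ± 2s: 344.67 ± 2·92.84 = [158.99, 530.35].
153: z = -2.06, |z| > 2 → outlier.
534: z = 2.04, |z| > 2 → outlier.
Every other value lies within [158.99, 530.35].

153, 534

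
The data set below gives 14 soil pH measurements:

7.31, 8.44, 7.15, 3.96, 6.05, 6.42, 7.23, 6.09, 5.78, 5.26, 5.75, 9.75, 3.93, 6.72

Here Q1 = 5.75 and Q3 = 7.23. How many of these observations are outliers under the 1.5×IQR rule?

1

IQR = 1.48; fences at 5.75 − 2.22 = 3.53 and 7.23 + 2.22 = 9.45.
Outside the cutoffs: 9.75.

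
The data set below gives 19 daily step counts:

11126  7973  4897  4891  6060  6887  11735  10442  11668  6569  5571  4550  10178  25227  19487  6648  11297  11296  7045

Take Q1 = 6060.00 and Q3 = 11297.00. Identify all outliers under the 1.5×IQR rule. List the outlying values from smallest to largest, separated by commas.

19487, 25227

IQR = Q3 − Q1 = 11297.00 − 6060.00 = 5237.00.
Lower fence = Q1 − 1.5·IQR = 6060.00 − 7855.50 = -1795.50.
Upper fence = Q3 + 1.5·IQR = 11297.00 + 7855.50 = 19152.50.
19487 > 19152.50 → outlier.
25227 > 19152.50 → outlier.
All remaining values lie within [-1795.50, 19152.50].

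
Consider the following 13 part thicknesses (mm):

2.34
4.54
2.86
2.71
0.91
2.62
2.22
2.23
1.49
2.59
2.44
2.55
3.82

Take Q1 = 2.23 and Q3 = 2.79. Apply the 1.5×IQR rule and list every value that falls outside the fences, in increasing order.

IQR = Q3 − Q1 = 2.79 − 2.23 = 0.56.
Lower fence = Q1 − 1.5·IQR = 2.23 − 0.84 = 1.39.
Upper fence = Q3 + 1.5·IQR = 2.79 + 0.84 = 3.63.
0.91 < 1.39 → outlier.
3.82 > 3.63 → outlier.
4.54 > 3.63 → outlier.
All remaining values lie within [1.39, 3.63].

0.91, 3.82, 4.54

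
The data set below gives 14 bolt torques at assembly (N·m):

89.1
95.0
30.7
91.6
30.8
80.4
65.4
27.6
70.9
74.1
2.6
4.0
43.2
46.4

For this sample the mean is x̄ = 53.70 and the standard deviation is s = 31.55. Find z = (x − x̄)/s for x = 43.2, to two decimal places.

z = (43.2 − 53.70) / 31.55 = -0.33.

-0.33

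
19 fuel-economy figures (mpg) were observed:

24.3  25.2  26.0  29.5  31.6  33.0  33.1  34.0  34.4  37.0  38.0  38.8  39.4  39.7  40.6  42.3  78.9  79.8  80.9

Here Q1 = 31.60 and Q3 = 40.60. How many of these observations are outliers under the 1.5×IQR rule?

3

IQR = 9.00; fences at 31.60 − 13.50 = 18.10 and 40.60 + 13.50 = 54.10.
Outside the cutoffs: 78.9, 79.8, 80.9.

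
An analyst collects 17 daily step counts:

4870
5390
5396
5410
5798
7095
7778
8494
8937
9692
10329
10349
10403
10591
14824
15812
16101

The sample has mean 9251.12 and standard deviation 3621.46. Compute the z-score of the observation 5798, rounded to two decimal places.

-0.95

z = (5798 − 9251.12) / 3621.46 = -0.95.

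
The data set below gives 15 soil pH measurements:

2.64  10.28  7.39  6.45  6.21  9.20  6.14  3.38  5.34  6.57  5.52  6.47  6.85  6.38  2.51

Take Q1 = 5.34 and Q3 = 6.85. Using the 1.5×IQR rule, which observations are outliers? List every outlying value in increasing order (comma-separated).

IQR = Q3 − Q1 = 6.85 − 5.34 = 1.51.
Lower fence = Q1 − 1.5·IQR = 5.34 − 2.265 = 3.075.
Upper fence = Q3 + 1.5·IQR = 6.85 + 2.265 = 9.115.
2.51 < 3.075 → outlier.
2.64 < 3.075 → outlier.
9.20 > 9.115 → outlier.
10.28 > 9.115 → outlier.
All remaining values lie within [3.075, 9.115].

2.51, 2.64, 9.20, 10.28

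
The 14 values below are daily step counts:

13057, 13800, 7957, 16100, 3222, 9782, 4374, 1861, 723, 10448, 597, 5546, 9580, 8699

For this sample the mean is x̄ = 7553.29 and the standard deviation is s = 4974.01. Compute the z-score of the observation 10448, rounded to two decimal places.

z = (10448 − 7553.29) / 4974.01 = 0.58.

0.58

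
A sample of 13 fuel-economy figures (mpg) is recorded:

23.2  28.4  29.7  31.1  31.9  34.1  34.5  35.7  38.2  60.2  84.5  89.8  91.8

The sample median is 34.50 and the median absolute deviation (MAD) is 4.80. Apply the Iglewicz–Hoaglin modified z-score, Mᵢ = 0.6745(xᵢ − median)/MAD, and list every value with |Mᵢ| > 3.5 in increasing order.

|Mᵢ| > 3.5 ⇔ |xᵢ − 34.50| > 3.5·4.80/0.6745 = 24.91.
So outliers lie outside [9.59, 59.41].
60.2: M = 3.61 → outlier.
84.5: M = 7.03 → outlier.
89.8: M = 7.77 → outlier.
91.8: M = 8.05 → outlier.

60.2, 84.5, 89.8, 91.8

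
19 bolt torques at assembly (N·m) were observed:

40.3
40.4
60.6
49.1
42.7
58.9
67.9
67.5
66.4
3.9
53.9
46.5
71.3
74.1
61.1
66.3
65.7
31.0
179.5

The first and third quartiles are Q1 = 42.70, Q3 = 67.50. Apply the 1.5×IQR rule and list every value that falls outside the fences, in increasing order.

3.9, 179.5

IQR = Q3 − Q1 = 67.50 − 42.70 = 24.80.
Lower fence = Q1 − 1.5·IQR = 42.70 − 37.20 = 5.50.
Upper fence = Q3 + 1.5·IQR = 67.50 + 37.20 = 104.70.
3.9 < 5.50 → outlier.
179.5 > 104.70 → outlier.
All remaining values lie within [5.50, 104.70].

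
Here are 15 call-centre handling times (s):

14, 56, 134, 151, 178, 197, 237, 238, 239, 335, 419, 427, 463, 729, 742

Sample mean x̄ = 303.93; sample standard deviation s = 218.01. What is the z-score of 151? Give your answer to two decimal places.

z = (151 − 303.93) / 218.01 = -0.70.

-0.70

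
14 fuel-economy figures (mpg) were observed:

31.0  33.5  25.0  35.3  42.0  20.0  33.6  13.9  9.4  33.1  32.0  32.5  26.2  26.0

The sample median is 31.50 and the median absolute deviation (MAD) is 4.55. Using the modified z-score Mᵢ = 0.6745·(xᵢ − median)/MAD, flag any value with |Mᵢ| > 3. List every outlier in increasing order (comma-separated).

9.4

|Mᵢ| > 3 ⇔ |xᵢ − 31.50| > 3·4.55/0.6745 = 20.24.
So outliers lie outside [11.26, 51.74].
9.4: M = -3.28 → outlier.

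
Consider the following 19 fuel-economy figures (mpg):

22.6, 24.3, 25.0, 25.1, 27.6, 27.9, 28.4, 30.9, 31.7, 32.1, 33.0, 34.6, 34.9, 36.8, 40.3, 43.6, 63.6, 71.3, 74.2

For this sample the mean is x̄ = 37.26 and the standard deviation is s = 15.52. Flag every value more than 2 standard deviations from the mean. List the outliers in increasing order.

Cutoffs at x̄ ± 2s: 37.26 ± 2·15.52 = [6.22, 68.30].
71.3: z = 2.19, |z| > 2 → outlier.
74.2: z = 2.38, |z| > 2 → outlier.
Every other value lies within [6.22, 68.30].

71.3, 74.2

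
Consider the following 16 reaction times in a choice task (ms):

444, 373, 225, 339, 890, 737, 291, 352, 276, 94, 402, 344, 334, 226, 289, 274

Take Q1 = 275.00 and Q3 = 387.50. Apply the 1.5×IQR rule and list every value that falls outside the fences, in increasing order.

IQR = Q3 − Q1 = 387.50 − 275.00 = 112.50.
Lower fence = Q1 − 1.5·IQR = 275.00 − 168.75 = 106.25.
Upper fence = Q3 + 1.5·IQR = 387.50 + 168.75 = 556.25.
94 < 106.25 → outlier.
737 > 556.25 → outlier.
890 > 556.25 → outlier.
All remaining values lie within [106.25, 556.25].

94, 737, 890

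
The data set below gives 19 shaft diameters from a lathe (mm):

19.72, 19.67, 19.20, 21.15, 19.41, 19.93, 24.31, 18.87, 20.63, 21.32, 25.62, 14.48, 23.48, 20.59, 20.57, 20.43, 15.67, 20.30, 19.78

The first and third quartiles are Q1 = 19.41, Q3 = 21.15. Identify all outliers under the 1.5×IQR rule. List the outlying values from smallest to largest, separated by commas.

14.48, 15.67, 24.31, 25.62

IQR = Q3 − Q1 = 21.15 − 19.41 = 1.74.
Lower fence = Q1 − 1.5·IQR = 19.41 − 2.61 = 16.80.
Upper fence = Q3 + 1.5·IQR = 21.15 + 2.61 = 23.76.
14.48 < 16.80 → outlier.
15.67 < 16.80 → outlier.
24.31 > 23.76 → outlier.
25.62 > 23.76 → outlier.
All remaining values lie within [16.80, 23.76].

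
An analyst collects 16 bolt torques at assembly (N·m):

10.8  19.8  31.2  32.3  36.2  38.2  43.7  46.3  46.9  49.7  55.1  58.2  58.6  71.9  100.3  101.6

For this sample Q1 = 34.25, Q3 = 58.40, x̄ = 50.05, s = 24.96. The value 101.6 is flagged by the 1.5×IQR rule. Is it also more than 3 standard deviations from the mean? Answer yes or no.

z = (101.6 − 50.05) / 24.96 = 2.07.
|z| = 2.07 ≤ 3.

no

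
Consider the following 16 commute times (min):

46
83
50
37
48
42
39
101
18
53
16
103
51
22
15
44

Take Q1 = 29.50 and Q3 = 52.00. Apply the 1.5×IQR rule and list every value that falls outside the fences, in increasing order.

IQR = Q3 − Q1 = 52.00 − 29.50 = 22.50.
Lower fence = Q1 − 1.5·IQR = 29.50 − 33.75 = -4.25.
Upper fence = Q3 + 1.5·IQR = 52.00 + 33.75 = 85.75.
101 > 85.75 → outlier.
103 > 85.75 → outlier.
All remaining values lie within [-4.25, 85.75].

101, 103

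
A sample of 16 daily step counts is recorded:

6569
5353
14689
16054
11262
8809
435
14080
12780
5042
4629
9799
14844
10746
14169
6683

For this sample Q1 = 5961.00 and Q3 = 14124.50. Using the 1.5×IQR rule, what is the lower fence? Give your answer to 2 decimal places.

-6284.25

IQR = Q3 − Q1 = 14124.50 − 5961.00 = 8163.50.
Lower fence = Q1 − 1.5·IQR = 5961.00 − 12245.25 = -6284.25.
Upper fence = Q3 + 1.5·IQR = 14124.50 + 12245.25 = 26369.75.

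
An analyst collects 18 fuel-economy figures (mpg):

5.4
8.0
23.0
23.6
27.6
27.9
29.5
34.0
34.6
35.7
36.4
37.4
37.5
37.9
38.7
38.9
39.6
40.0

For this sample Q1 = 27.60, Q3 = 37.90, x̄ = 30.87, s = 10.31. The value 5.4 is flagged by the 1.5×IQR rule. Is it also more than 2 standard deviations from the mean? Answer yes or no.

z = (5.4 − 30.87) / 10.31 = -2.47.
|z| = 2.47 > 2.

yes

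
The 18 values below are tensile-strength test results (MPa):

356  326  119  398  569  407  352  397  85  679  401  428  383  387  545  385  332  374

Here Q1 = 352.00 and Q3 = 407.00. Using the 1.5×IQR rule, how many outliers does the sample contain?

IQR = 55.00; fences at 352.00 − 82.50 = 269.50 and 407.00 + 82.50 = 489.50.
Outside the cutoffs: 85, 119, 545, 569, 679.

5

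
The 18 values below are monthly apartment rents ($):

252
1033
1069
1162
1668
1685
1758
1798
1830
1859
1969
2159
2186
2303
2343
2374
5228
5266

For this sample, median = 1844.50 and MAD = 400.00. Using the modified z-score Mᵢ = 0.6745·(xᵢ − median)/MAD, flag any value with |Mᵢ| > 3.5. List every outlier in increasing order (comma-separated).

|Mᵢ| > 3.5 ⇔ |xᵢ − 1844.50| > 3.5·400.00/0.6745 = 2075.61.
So outliers lie outside [-231.11, 3920.11].
5228: M = 5.71 → outlier.
5266: M = 5.77 → outlier.

5228, 5266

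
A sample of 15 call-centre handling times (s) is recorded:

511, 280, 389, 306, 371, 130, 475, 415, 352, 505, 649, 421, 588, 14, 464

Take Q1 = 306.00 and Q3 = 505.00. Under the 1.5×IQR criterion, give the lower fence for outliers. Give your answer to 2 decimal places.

IQR = Q3 − Q1 = 505.00 − 306.00 = 199.00.
Lower fence = Q1 − 1.5·IQR = 306.00 − 298.50 = 7.50.
Upper fence = Q3 + 1.5·IQR = 505.00 + 298.50 = 803.50.

7.50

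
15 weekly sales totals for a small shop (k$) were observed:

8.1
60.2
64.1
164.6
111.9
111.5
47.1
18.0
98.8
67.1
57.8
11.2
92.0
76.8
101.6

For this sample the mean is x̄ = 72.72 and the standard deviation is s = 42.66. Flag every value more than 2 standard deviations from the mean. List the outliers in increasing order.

Cutoffs at x̄ ± 2s: 72.72 ± 2·42.66 = [-12.60, 158.04].
164.6: z = 2.15, |z| > 2 → outlier.
Every other value lies within [-12.60, 158.04].

164.6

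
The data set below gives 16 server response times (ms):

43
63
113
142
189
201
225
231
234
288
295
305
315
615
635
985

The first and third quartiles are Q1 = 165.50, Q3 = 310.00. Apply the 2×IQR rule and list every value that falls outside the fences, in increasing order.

IQR = Q3 − Q1 = 310.00 − 165.50 = 144.50.
Lower fence = Q1 − 2·IQR = 165.50 − 289.00 = -123.50.
Upper fence = Q3 + 2·IQR = 310.00 + 289.00 = 599.00.
615 > 599.00 → outlier.
635 > 599.00 → outlier.
985 > 599.00 → outlier.
All remaining values lie within [-123.50, 599.00].

615, 635, 985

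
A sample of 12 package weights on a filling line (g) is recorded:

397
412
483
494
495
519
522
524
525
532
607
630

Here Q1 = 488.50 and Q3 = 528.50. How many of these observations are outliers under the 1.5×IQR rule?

IQR = 40.00; fences at 488.50 − 60.00 = 428.50 and 528.50 + 60.00 = 588.50.
Outside the cutoffs: 397, 412, 607, 630.

4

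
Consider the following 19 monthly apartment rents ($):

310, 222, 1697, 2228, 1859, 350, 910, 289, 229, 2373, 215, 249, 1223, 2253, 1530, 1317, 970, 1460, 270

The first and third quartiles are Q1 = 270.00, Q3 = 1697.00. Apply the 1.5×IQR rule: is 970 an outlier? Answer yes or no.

IQR = Q3 − Q1 = 1697.00 − 270.00 = 1427.00.
Lower fence = Q1 − 1.5·IQR = 270.00 − 2140.50 = -1870.50.
Upper fence = Q3 + 1.5·IQR = 1697.00 + 2140.50 = 3837.50.
970 lies within [-1870.50, 3837.50].

no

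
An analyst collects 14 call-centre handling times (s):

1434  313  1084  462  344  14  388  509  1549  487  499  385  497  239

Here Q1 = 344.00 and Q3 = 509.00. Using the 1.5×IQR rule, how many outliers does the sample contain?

4

IQR = 165.00; fences at 344.00 − 247.50 = 96.50 and 509.00 + 247.50 = 756.50.
Outside the cutoffs: 14, 1084, 1434, 1549.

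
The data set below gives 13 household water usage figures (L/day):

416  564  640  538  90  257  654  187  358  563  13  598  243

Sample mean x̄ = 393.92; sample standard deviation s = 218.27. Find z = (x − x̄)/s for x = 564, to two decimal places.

0.78

z = (564 − 393.92) / 218.27 = 0.78.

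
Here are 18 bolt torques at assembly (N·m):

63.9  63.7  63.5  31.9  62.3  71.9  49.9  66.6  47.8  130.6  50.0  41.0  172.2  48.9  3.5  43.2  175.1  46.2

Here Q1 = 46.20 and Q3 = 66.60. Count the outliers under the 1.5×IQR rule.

IQR = 20.40; fences at 46.20 − 30.60 = 15.60 and 66.60 + 30.60 = 97.20.
Outside the cutoffs: 3.5, 130.6, 172.2, 175.1.

4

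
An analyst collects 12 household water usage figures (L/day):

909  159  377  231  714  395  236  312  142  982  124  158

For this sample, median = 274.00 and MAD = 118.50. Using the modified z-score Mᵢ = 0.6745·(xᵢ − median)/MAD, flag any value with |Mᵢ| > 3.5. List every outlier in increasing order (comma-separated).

909, 982

|Mᵢ| > 3.5 ⇔ |xᵢ − 274.00| > 3.5·118.50/0.6745 = 614.90.
So outliers lie outside [-340.90, 888.90].
909: M = 3.61 → outlier.
982: M = 4.03 → outlier.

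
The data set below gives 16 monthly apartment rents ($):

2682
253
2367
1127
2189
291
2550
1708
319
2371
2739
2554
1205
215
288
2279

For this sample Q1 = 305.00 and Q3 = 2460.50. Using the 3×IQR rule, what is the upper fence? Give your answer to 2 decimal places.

8927.00

IQR = Q3 − Q1 = 2460.50 − 305.00 = 2155.50.
Lower fence = Q1 − 3·IQR = 305.00 − 6466.50 = -6161.50.
Upper fence = Q3 + 3·IQR = 2460.50 + 6466.50 = 8927.00.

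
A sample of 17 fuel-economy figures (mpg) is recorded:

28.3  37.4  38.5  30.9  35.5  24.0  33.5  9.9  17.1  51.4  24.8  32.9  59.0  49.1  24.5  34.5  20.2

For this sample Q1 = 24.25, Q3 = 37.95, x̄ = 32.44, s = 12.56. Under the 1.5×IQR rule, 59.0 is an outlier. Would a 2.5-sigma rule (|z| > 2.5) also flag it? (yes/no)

no

z = (59.0 − 32.44) / 12.56 = 2.11.
|z| = 2.11 ≤ 2.5.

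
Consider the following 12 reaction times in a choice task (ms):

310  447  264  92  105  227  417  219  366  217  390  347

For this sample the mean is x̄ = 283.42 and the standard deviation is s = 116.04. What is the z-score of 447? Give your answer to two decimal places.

1.41

z = (447 − 283.42) / 116.04 = 1.41.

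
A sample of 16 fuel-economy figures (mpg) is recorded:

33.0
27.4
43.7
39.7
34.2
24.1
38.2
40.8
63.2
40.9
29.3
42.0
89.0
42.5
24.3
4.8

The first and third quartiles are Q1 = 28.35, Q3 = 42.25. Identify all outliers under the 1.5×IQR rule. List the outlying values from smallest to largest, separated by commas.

IQR = Q3 − Q1 = 42.25 − 28.35 = 13.90.
Lower fence = Q1 − 1.5·IQR = 28.35 − 20.85 = 7.50.
Upper fence = Q3 + 1.5·IQR = 42.25 + 20.85 = 63.10.
4.8 < 7.50 → outlier.
63.2 > 63.10 → outlier.
89.0 > 63.10 → outlier.
All remaining values lie within [7.50, 63.10].

4.8, 63.2, 89.0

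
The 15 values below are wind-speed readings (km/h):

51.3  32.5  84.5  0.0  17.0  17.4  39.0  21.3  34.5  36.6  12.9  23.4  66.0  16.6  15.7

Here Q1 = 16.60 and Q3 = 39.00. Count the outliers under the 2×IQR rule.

IQR = 22.40; fences at 16.60 − 44.80 = -28.20 and 39.00 + 44.80 = 83.80.
Outside the cutoffs: 84.5.

1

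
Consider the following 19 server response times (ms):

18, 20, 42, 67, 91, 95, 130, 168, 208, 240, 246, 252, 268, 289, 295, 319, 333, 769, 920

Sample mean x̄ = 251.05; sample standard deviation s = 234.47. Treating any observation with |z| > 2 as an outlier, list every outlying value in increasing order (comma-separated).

769, 920

Cutoffs at x̄ ± 2s: 251.05 ± 2·234.47 = [-217.89, 719.99].
769: z = 2.21, |z| > 2 → outlier.
920: z = 2.85, |z| > 2 → outlier.
Every other value lies within [-217.89, 719.99].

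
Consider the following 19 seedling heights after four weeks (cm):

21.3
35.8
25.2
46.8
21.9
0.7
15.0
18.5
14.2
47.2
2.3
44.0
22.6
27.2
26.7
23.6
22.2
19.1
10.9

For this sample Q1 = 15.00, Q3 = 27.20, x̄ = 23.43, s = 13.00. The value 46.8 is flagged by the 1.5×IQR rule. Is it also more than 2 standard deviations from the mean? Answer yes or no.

no

z = (46.8 − 23.43) / 13.00 = 1.80.
|z| = 1.80 ≤ 2.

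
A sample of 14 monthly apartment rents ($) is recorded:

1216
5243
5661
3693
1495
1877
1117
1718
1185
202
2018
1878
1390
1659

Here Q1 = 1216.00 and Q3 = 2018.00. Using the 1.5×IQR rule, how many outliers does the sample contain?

3

IQR = 802.00; fences at 1216.00 − 1203.00 = 13.00 and 2018.00 + 1203.00 = 3221.00.
Outside the cutoffs: 3693, 5243, 5661.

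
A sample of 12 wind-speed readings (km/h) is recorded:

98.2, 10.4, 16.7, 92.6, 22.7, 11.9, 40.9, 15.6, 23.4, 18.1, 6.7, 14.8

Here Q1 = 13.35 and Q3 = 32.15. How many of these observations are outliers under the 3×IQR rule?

IQR = 18.80; fences at 13.35 − 56.40 = -43.05 and 32.15 + 56.40 = 88.55.
Outside the cutoffs: 92.6, 98.2.

2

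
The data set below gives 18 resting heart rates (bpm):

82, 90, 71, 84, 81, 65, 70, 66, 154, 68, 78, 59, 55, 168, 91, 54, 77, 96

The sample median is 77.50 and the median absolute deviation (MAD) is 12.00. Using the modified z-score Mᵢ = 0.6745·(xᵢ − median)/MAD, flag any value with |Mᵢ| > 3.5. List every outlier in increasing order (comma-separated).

|Mᵢ| > 3.5 ⇔ |xᵢ − 77.50| > 3.5·12.00/0.6745 = 62.27.
So outliers lie outside [15.23, 139.77].
154: M = 4.30 → outlier.
168: M = 5.09 → outlier.

154, 168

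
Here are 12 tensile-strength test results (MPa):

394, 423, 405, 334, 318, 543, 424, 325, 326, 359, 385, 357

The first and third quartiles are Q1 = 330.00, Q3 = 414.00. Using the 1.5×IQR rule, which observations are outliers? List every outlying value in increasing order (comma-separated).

IQR = Q3 − Q1 = 414.00 − 330.00 = 84.00.
Lower fence = Q1 − 1.5·IQR = 330.00 − 126.00 = 204.00.
Upper fence = Q3 + 1.5·IQR = 414.00 + 126.00 = 540.00.
543 > 540.00 → outlier.
All remaining values lie within [204.00, 540.00].

543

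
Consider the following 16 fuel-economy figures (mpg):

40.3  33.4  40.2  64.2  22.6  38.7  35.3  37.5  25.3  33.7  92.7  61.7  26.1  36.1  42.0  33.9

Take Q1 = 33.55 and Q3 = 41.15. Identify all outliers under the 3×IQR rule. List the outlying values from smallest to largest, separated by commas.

IQR = Q3 − Q1 = 41.15 − 33.55 = 7.60.
Lower fence = Q1 − 3·IQR = 33.55 − 22.80 = 10.75.
Upper fence = Q3 + 3·IQR = 41.15 + 22.80 = 63.95.
64.2 > 63.95 → outlier.
92.7 > 63.95 → outlier.
All remaining values lie within [10.75, 63.95].

64.2, 92.7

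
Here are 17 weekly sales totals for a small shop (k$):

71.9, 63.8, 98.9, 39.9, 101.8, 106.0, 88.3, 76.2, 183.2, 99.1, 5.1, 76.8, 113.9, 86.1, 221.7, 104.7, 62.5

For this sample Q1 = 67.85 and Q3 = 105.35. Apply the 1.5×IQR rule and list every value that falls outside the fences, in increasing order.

5.1, 183.2, 221.7

IQR = Q3 − Q1 = 105.35 − 67.85 = 37.50.
Lower fence = Q1 − 1.5·IQR = 67.85 − 56.25 = 11.60.
Upper fence = Q3 + 1.5·IQR = 105.35 + 56.25 = 161.60.
5.1 < 11.60 → outlier.
183.2 > 161.60 → outlier.
221.7 > 161.60 → outlier.
All remaining values lie within [11.60, 161.60].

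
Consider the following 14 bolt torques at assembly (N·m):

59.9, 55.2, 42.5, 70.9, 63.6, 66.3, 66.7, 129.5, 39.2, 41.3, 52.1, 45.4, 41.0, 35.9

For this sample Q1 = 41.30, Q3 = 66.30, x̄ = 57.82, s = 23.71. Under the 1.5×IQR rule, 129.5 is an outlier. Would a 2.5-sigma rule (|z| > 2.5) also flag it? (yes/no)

z = (129.5 − 57.82) / 23.71 = 3.02.
|z| = 3.02 > 2.5.

yes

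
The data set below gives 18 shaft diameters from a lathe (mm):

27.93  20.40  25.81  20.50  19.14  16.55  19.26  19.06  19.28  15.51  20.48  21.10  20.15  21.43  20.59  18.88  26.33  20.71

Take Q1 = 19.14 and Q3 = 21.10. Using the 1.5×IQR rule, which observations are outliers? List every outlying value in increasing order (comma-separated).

15.51, 25.81, 26.33, 27.93

IQR = Q3 − Q1 = 21.10 − 19.14 = 1.96.
Lower fence = Q1 − 1.5·IQR = 19.14 − 2.94 = 16.20.
Upper fence = Q3 + 1.5·IQR = 21.10 + 2.94 = 24.04.
15.51 < 16.20 → outlier.
25.81 > 24.04 → outlier.
26.33 > 24.04 → outlier.
27.93 > 24.04 → outlier.
All remaining values lie within [16.20, 24.04].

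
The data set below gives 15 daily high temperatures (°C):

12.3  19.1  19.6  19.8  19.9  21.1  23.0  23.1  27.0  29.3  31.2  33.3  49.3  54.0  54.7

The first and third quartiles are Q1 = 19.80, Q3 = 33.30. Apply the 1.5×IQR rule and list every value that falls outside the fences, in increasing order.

IQR = Q3 − Q1 = 33.30 − 19.80 = 13.50.
Lower fence = Q1 − 1.5·IQR = 19.80 − 20.25 = -0.45.
Upper fence = Q3 + 1.5·IQR = 33.30 + 20.25 = 53.55.
54.0 > 53.55 → outlier.
54.7 > 53.55 → outlier.
All remaining values lie within [-0.45, 53.55].

54.0, 54.7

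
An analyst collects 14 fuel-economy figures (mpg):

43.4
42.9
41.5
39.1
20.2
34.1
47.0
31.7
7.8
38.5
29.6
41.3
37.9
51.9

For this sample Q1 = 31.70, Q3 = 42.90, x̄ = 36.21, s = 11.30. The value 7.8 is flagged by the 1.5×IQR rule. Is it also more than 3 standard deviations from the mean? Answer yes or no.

no

z = (7.8 − 36.21) / 11.30 = -2.51.
|z| = 2.51 ≤ 3.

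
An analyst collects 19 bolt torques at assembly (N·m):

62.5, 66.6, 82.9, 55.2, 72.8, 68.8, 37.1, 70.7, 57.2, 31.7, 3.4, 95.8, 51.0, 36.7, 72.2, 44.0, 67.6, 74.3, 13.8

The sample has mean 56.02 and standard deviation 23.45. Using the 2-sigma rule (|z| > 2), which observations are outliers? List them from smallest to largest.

Cutoffs at x̄ ± 2s: 56.02 ± 2·23.45 = [9.12, 102.92].
3.4: z = -2.24, |z| > 2 → outlier.
Every other value lies within [9.12, 102.92].

3.4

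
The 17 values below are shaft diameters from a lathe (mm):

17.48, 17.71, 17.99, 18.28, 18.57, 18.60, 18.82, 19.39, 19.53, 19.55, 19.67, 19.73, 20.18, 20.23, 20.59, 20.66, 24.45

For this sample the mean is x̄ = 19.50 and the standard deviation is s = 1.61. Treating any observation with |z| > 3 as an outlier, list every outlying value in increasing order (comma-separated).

24.45

Cutoffs at x̄ ± 3s: 19.50 ± 3·1.61 = [14.67, 24.33].
24.45: z = 3.07, |z| > 3 → outlier.
Every other value lies within [14.67, 24.33].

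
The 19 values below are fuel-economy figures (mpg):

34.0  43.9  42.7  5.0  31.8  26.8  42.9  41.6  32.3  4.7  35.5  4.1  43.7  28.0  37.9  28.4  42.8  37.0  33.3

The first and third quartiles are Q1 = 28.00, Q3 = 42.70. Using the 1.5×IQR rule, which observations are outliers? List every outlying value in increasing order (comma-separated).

4.1, 4.7, 5.0

IQR = Q3 − Q1 = 42.70 − 28.00 = 14.70.
Lower fence = Q1 − 1.5·IQR = 28.00 − 22.05 = 5.95.
Upper fence = Q3 + 1.5·IQR = 42.70 + 22.05 = 64.75.
4.1 < 5.95 → outlier.
4.7 < 5.95 → outlier.
5.0 < 5.95 → outlier.
All remaining values lie within [5.95, 64.75].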